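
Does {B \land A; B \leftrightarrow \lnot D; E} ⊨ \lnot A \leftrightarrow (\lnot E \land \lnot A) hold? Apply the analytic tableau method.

Initial set: {(B \land A); (B \leftrightarrow \lnot D); E; \lnot (\lnot A \leftrightarrow (\lnot E \land \lnot A))}.
(B \land A): α-rule — add B, A.
(B \leftrightarrow \lnot D): β-rule — branch into B, \lnot D  //  \lnot B, \lnot \lnot D.
  branch 1 (add B, \lnot D):
    \lnot (\lnot A \leftrightarrow (\lnot E \land \lnot A)): β-rule — branch into \lnot A, \lnot (\lnot E \land \lnot A)  //  \lnot \lnot A, (\lnot E \land \lnot A).
      branch 1.1 (add \lnot A, \lnot (\lnot E \land \lnot A)):
        × closes — contains both A and \lnot A.
      branch 1.2 (add \lnot \lnot A, (\lnot E \land \lnot A)):
        (\lnot E \land \lnot A): α-rule — add \lnot E, \lnot A.
        × closes — contains both E and \lnot E.
  branch 2 (add \lnot B, \lnot \lnot D):
    × closes — contains both B and \lnot B.
All 3 branches close.
Every branch closed, so the premises entail the conclusion.

Yes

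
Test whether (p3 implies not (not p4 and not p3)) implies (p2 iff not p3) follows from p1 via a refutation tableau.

No

Initial set: {T p1; F ((p3 implies not (not p4 and not p3)) implies (p2 iff not p3))}.
F ((p3 implies not (not p4 and not p3)) implies (p2 iff not p3)): α-rule — add T (p3 implies not (not p4 and not p3)), F (p2 iff not p3).
T (p3 implies not (not p4 and not p3)): β-rule — branch into F p3  //  T not (not p4 and not p3).
  branch 1 (add F p3):
    F (p2 iff not p3): β-rule — branch into T p2, F not p3  //  F p2, T not p3.
      branch 1.1 (add T p2, F not p3):
        × closes — contains both p3 and not p3.
      branch 1.2 (add F p2, T not p3):
        ○ open, literals {p1=true, p2=false, p3=false}.
  branch 2 (add T not (not p4 and not p3)):
    F (p2 iff not p3): β-rule — branch into T p2, F not p3  //  F p2, T not p3.
      branch 2.1 (add T p2, F not p3):
        T not (not p4 and not p3): β-rule — branch into F not p4  //  F not p3.
          branch 2.1.1 (add F not p4):
            ○ open, literals {p1=true, p2=true, p3=true, p4=true}.
          branch 2.1.2 (add F not p3):
            ○ open, literals {p1=true, p2=true, p3=true}.
      branch 2.2 (add F p2, T not p3):
        T not (not p4 and not p3): β-rule — branch into F not p4  //  F not p3.
          branch 2.2.1 (add F not p4):
            ○ open, literals {p1=true, p2=false, p3=false, p4=true}.
          branch 2.2.2 (add F not p3):
            × closes — contains both p3 and not p3.
2 branches closed, 4 open.
An open branch gives a countermodel: p1=true, p2=false, p3=false (unmentioned atoms arbitrary); the premises hold there but the conclusion fails.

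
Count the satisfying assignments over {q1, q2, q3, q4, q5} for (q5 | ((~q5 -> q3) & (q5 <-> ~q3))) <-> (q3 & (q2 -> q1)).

20

Initial set: {((q5 | ((~q5 -> q3) & (q5 <-> ~q3))) <-> (q3 & (q2 -> q1)))}.
((q5 | ((~q5 -> q3) & (q5 <-> ~q3))) <-> (q3 & (q2 -> q1))): β-rule — branch into (q5 | ((~q5 -> q3) & (q5 <-> ~q3))), (q3 & (q2 -> q1))  //  ~(q5 | ((~q5 -> q3) & (q5 <-> ~q3))), ~(q3 & (q2 -> q1)).
  branch 1 (add (q5 | ((~q5 -> q3) & (q5 <-> ~q3))), (q3 & (q2 -> q1))):
    (q3 & (q2 -> q1)): α-rule — add q3, (q2 -> q1).
    (q5 | ((~q5 -> q3) & (q5 <-> ~q3))): β-rule — branch into q5  //  ((~q5 -> q3) & (q5 <-> ~q3)).
      branch 1.1 (add q5):
        (q2 -> q1): β-rule — branch into ~q2  //  q1.
          branch 1.1.1 (add ~q2):
            ○ open, literals {q2=F, q3=T, q5=T}.
          branch 1.1.2 (add q1):
            ○ open, literals {q1=T, q3=T, q5=T}.
      branch 1.2 (add ((~q5 -> q3) & (q5 <-> ~q3))):
        ((~q5 -> q3) & (q5 <-> ~q3)): α-rule — add (~q5 -> q3), (q5 <-> ~q3).
        (q2 -> q1): β-rule — branch into ~q2  //  q1.
          branch 1.2.1 (add ~q2):
            (~q5 -> q3): β-rule — branch into ~~q5  //  q3.
              branch 1.2.1.1 (add ~~q5):
                (q5 <-> ~q3): β-rule — branch into q5, ~q3  //  ~q5, ~~q3.
                  branch 1.2.1.1.1 (add q5, ~q3):
                    × closes — contains both q3 and ~q3.
                  branch 1.2.1.1.2 (add ~q5, ~~q3):
                    × closes — contains both q5 and ~q5.
              branch 1.2.1.2 (add q3):
                (q5 <-> ~q3): β-rule — branch into q5, ~q3  //  ~q5, ~~q3.
                  branch 1.2.1.2.1 (add q5, ~q3):
                    × closes — contains both q3 and ~q3.
                  branch 1.2.1.2.2 (add ~q5, ~~q3):
                    ○ open, literals {q2=F, q3=T, q5=F}.
          branch 1.2.2 (add q1):
            (~q5 -> q3): β-rule — branch into ~~q5  //  q3.
              branch 1.2.2.1 (add ~~q5):
                (q5 <-> ~q3): β-rule — branch into q5, ~q3  //  ~q5, ~~q3.
                  branch 1.2.2.1.1 (add q5, ~q3):
                    × closes — contains both q3 and ~q3.
                  branch 1.2.2.1.2 (add ~q5, ~~q3):
                    × closes — contains both q5 and ~q5.
              branch 1.2.2.2 (add q3):
                (q5 <-> ~q3): β-rule — branch into q5, ~q3  //  ~q5, ~~q3.
                  branch 1.2.2.2.1 (add q5, ~q3):
                    × closes — contains both q3 and ~q3.
                  branch 1.2.2.2.2 (add ~q5, ~~q3):
                    ○ open, literals {q1=T, q3=T, q5=F}.
  branch 2 (add ~(q5 | ((~q5 -> q3) & (q5 <-> ~q3))), ~(q3 & (q2 -> q1))):
    ~(q5 | ((~q5 -> q3) & (q5 <-> ~q3))): α-rule — add ~q5, ~((~q5 -> q3) & (q5 <-> ~q3)).
    ~(q3 & (q2 -> q1)): β-rule — branch into ~q3  //  ~(q2 -> q1).
      branch 2.1 (add ~q3):
        ~((~q5 -> q3) & (q5 <-> ~q3)): β-rule — branch into ~(~q5 -> q3)  //  ~(q5 <-> ~q3).
          branch 2.1.1 (add ~(~q5 -> q3)):
            ~(~q5 -> q3): α-rule — add ~q5, ~q3.
            ○ open, literals {q3=F, q5=F}.
          branch 2.1.2 (add ~(q5 <-> ~q3)):
            ~(q5 <-> ~q3): β-rule — branch into q5, ~~q3  //  ~q5, ~q3.
              branch 2.1.2.1 (add q5, ~~q3):
                × closes — contains both q5 and ~q5.
              branch 2.1.2.2 (add ~q5, ~q3):
                ○ open, literals {q3=F, q5=F}.
      branch 2.2 (add ~(q2 -> q1)):
        ~(q2 -> q1): α-rule — add q2, ~q1.
        ~((~q5 -> q3) & (q5 <-> ~q3)): β-rule — branch into ~(~q5 -> q3)  //  ~(q5 <-> ~q3).
          branch 2.2.1 (add ~(~q5 -> q3)):
            ~(~q5 -> q3): α-rule — add ~q5, ~q3.
            ○ open, literals {q1=F, q2=T, q3=F, q5=F}.
          branch 2.2.2 (add ~(q5 <-> ~q3)):
            ~(q5 <-> ~q3): β-rule — branch into q5, ~~q3  //  ~q5, ~q3.
              branch 2.2.2.1 (add q5, ~~q3):
                × closes — contains both q5 and ~q5.
              branch 2.2.2.2 (add ~q5, ~q3):
                ○ open, literals {q1=F, q2=T, q3=F, q5=F}.
8 branches closed, 8 open.
Each open branch fixes some atoms; the unmentioned ones are free. Counting distinct full assignments: branch {q2=F, q3=T, q5=T} (q1, q4) contributes 4 new; branch {q1=T, q3=T, q5=T} (q2, q4) contributes 2 new; branch {q2=F, q3=T, q5=F} (q1, q4) contributes 4 new; branch {q1=T, q3=T, q5=F} (q2, q4) contributes 2 new; branch {q3=F, q5=F} (q1, q2, q4) contributes 8 new; branch {q3=F, q5=F} (q1, q2, q4) contributes 0 new; branch {q1=F, q2=T, q3=F, q5=F} (q4) contributes 0 new; branch {q1=F, q2=T, q3=F, q5=F} (q4) contributes 0 new. Total: 20.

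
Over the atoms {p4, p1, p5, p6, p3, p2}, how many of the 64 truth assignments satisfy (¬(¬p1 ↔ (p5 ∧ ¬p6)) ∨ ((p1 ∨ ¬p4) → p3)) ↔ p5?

34

Initial set: {((¬(¬p1 ↔ (p5 ∧ ¬p6)) ∨ ((p1 ∨ ¬p4) → p3)) ↔ p5)}.
((¬(¬p1 ↔ (p5 ∧ ¬p6)) ∨ ((p1 ∨ ¬p4) → p3)) ↔ p5): β-rule — branch into (¬(¬p1 ↔ (p5 ∧ ¬p6)) ∨ ((p1 ∨ ¬p4) → p3)), p5  //  ¬(¬(¬p1 ↔ (p5 ∧ ¬p6)) ∨ ((p1 ∨ ¬p4) → p3)), ¬p5.
  branch 1 (add (¬(¬p1 ↔ (p5 ∧ ¬p6)) ∨ ((p1 ∨ ¬p4) → p3)), p5):
    (¬(¬p1 ↔ (p5 ∧ ¬p6)) ∨ ((p1 ∨ ¬p4) → p3)): β-rule — branch into ¬(¬p1 ↔ (p5 ∧ ¬p6))  //  ((p1 ∨ ¬p4) → p3).
      branch 1.1 (add ¬(¬p1 ↔ (p5 ∧ ¬p6))):
        ¬(¬p1 ↔ (p5 ∧ ¬p6)): β-rule — branch into ¬p1, ¬(p5 ∧ ¬p6)  //  ¬¬p1, (p5 ∧ ¬p6).
          branch 1.1.1 (add ¬p1, ¬(p5 ∧ ¬p6)):
            ¬(p5 ∧ ¬p6): β-rule — branch into ¬p5  //  ¬¬p6.
              branch 1.1.1.1 (add ¬p5):
                × closes — contains both p5 and ¬p5.
              branch 1.1.1.2 (add ¬¬p6):
                ○ open, literals {p1=false, p5=true, p6=true}.
          branch 1.1.2 (add ¬¬p1, (p5 ∧ ¬p6)):
            (p5 ∧ ¬p6): α-rule — add p5, ¬p6.
            ○ open, literals {p1=true, p5=true, p6=false}.
      branch 1.2 (add ((p1 ∨ ¬p4) → p3)):
        ((p1 ∨ ¬p4) → p3): β-rule — branch into ¬(p1 ∨ ¬p4)  //  p3.
          branch 1.2.1 (add ¬(p1 ∨ ¬p4)):
            ¬(p1 ∨ ¬p4): α-rule — add ¬p1, ¬¬p4.
            ○ open, literals {p1=false, p4=true, p5=true}.
          branch 1.2.2 (add p3):
            ○ open, literals {p3=true, p5=true}.
  branch 2 (add ¬(¬(¬p1 ↔ (p5 ∧ ¬p6)) ∨ ((p1 ∨ ¬p4) → p3)), ¬p5):
    ¬(¬(¬p1 ↔ (p5 ∧ ¬p6)) ∨ ((p1 ∨ ¬p4) → p3)): α-rule — add ¬¬(¬p1 ↔ (p5 ∧ ¬p6)), ¬((p1 ∨ ¬p4) → p3).
    ¬((p1 ∨ ¬p4) → p3): α-rule — add (p1 ∨ ¬p4), ¬p3.
    ¬¬(¬p1 ↔ (p5 ∧ ¬p6)): β-rule — branch into ¬p1, (p5 ∧ ¬p6)  //  ¬¬p1, ¬(p5 ∧ ¬p6).
      branch 2.1 (add ¬p1, (p5 ∧ ¬p6)):
        (p5 ∧ ¬p6): α-rule — add p5, ¬p6.
        × closes — contains both p5 and ¬p5.
      branch 2.2 (add ¬¬p1, ¬(p5 ∧ ¬p6)):
        (p1 ∨ ¬p4): β-rule — branch into p1  //  ¬p4.
          branch 2.2.1 (add p1):
            ¬(p5 ∧ ¬p6): β-rule — branch into ¬p5  //  ¬¬p6.
              branch 2.2.1.1 (add ¬p5):
                ○ open, literals {p1=true, p3=false, p5=false}.
              branch 2.2.1.2 (add ¬¬p6):
                ○ open, literals {p1=true, p3=false, p5=false, p6=true}.
          branch 2.2.2 (add ¬p4):
            ¬(p5 ∧ ¬p6): β-rule — branch into ¬p5  //  ¬¬p6.
              branch 2.2.2.1 (add ¬p5):
                ○ open, literals {p1=true, p3=false, p4=false, p5=false}.
              branch 2.2.2.2 (add ¬¬p6):
                ○ open, literals {p1=true, p3=false, p4=false, p5=false, p6=true}.
2 branches closed, 8 open.
Each open branch fixes some atoms; the unmentioned ones are free. Counting distinct full assignments: branch {p1=false, p5=true, p6=true} (p4, p3, p2) contributes 8 new; branch {p1=true, p5=true, p6=false} (p4, p3, p2) contributes 8 new; branch {p1=false, p4=true, p5=true} (p6, p3, p2) contributes 4 new; branch {p3=true, p5=true} (p4, p1, p6, p2) contributes 6 new; branch {p1=true, p3=false, p5=false} (p4, p6, p2) contributes 8 new; branch {p1=true, p3=false, p5=false, p6=true} (p4, p2) contributes 0 new; branch {p1=true, p3=false, p4=false, p5=false} (p6, p2) contributes 0 new; branch {p1=true, p3=false, p4=false, p5=false, p6=true} (p2) contributes 0 new. Total: 34.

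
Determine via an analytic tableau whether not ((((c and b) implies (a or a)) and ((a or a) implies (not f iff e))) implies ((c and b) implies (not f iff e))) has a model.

Initial set: {not ((((c and b) implies (a or a)) and ((a or a) implies (not f iff e))) implies ((c and b) implies (not f iff e)))}.
not ((((c and b) implies (a or a)) and ((a or a) implies (not f iff e))) implies ((c and b) implies (not f iff e))): α-rule — add (((c and b) implies (a or a)) and ((a or a) implies (not f iff e))), not ((c and b) implies (not f iff e)).
(((c and b) implies (a or a)) and ((a or a) implies (not f iff e))): α-rule — add ((c and b) implies (a or a)), ((a or a) implies (not f iff e)).
not ((c and b) implies (not f iff e)): α-rule — add (c and b), not (not f iff e).
(c and b): α-rule — add c, b.
((c and b) implies (a or a)): β-rule — branch into not (c and b)  //  (a or a).
  branch 1 (add not (c and b)):
    ((a or a) implies (not f iff e)): β-rule — branch into not (a or a)  //  (not f iff e).
      branch 1.1 (add not (a or a)):
        not (a or a): α-rule — add not a, not a.
        not (not f iff e): β-rule — branch into not f, not e  //  not not f, e.
          branch 1.1.1 (add not f, not e):
            not (c and b): β-rule — branch into not c  //  not b.
              branch 1.1.1.1 (add not c):
                × closes — contains both c and not c.
              branch 1.1.1.2 (add not b):
                × closes — contains both b and not b.
          branch 1.1.2 (add not not f, e):
            not (c and b): β-rule — branch into not c  //  not b.
              branch 1.1.2.1 (add not c):
                × closes — contains both c and not c.
              branch 1.1.2.2 (add not b):
                × closes — contains both b and not b.
      branch 1.2 (add (not f iff e)):
        not (not f iff e): β-rule — branch into not f, not e  //  not not f, e.
          branch 1.2.1 (add not f, not e):
            not (c and b): β-rule — branch into not c  //  not b.
              branch 1.2.1.1 (add not c):
                × closes — contains both c and not c.
              branch 1.2.1.2 (add not b):
                × closes — contains both b and not b.
          branch 1.2.2 (add not not f, e):
            not (c and b): β-rule — branch into not c  //  not b.
              branch 1.2.2.1 (add not c):
                × closes — contains both c and not c.
              branch 1.2.2.2 (add not b):
                × closes — contains both b and not b.
  branch 2 (add (a or a)):
    ((a or a) implies (not f iff e)): β-rule — branch into not (a or a)  //  (not f iff e).
      branch 2.1 (add not (a or a)):
        not (a or a): α-rule — add not a, not a.
        not (not f iff e): β-rule — branch into not f, not e  //  not not f, e.
          branch 2.1.1 (add not f, not e):
            (a or a): β-rule — branch into a  //  a.
              branch 2.1.1.1 (add a):
                × closes — contains both a and not a.
              branch 2.1.1.2 (add a):
                × closes — contains both a and not a.
          branch 2.1.2 (add not not f, e):
            (a or a): β-rule — branch into a  //  a.
              branch 2.1.2.1 (add a):
                × closes — contains both a and not a.
              branch 2.1.2.2 (add a):
                × closes — contains both a and not a.
      branch 2.2 (add (not f iff e)):
        not (not f iff e): β-rule — branch into not f, not e  //  not not f, e.
          branch 2.2.1 (add not f, not e):
            (a or a): β-rule — branch into a  //  a.
              branch 2.2.1.1 (add a):
                (not f iff e): β-rule — branch into not f, e  //  not not f, not e.
                  branch 2.2.1.1.1 (add not f, e):
                    × closes — contains both e and not e.
                  branch 2.2.1.1.2 (add not not f, not e):
                    × closes — contains both f and not f.
              branch 2.2.1.2 (add a):
                (not f iff e): β-rule — branch into not f, e  //  not not f, not e.
                  branch 2.2.1.2.1 (add not f, e):
                    × closes — contains both e and not e.
                  branch 2.2.1.2.2 (add not not f, not e):
                    × closes — contains both f and not f.
          branch 2.2.2 (add not not f, e):
            (a or a): β-rule — branch into a  //  a.
              branch 2.2.2.1 (add a):
                (not f iff e): β-rule — branch into not f, e  //  not not f, not e.
                  branch 2.2.2.1.1 (add not f, e):
                    × closes — contains both f and not f.
                  branch 2.2.2.1.2 (add not not f, not e):
                    × closes — contains both e and not e.
              branch 2.2.2.2 (add a):
                (not f iff e): β-rule — branch into not f, e  //  not not f, not e.
                  branch 2.2.2.2.1 (add not f, e):
                    × closes — contains both f and not f.
                  branch 2.2.2.2.2 (add not not f, not e):
                    × closes — contains both e and not e.
All 20 branches close.
Every branch closed; the formula is unsatisfiable.

Unsatisfiable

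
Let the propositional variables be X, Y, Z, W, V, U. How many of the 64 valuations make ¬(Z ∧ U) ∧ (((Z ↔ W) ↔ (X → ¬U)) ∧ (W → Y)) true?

18

Initial set: {(¬(Z ∧ U) ∧ (((Z ↔ W) ↔ (X → ¬U)) ∧ (W → Y)))}.
(¬(Z ∧ U) ∧ (((Z ↔ W) ↔ (X → ¬U)) ∧ (W → Y))): α-rule — add ¬(Z ∧ U), (((Z ↔ W) ↔ (X → ¬U)) ∧ (W → Y)).
(((Z ↔ W) ↔ (X → ¬U)) ∧ (W → Y)): α-rule — add ((Z ↔ W) ↔ (X → ¬U)), (W → Y).
¬(Z ∧ U): β-rule — branch into ¬Z  //  ¬U.
  branch 1 (add ¬Z):
    ((Z ↔ W) ↔ (X → ¬U)): β-rule — branch into (Z ↔ W), (X → ¬U)  //  ¬(Z ↔ W), ¬(X → ¬U).
      branch 1.1 (add (Z ↔ W), (X → ¬U)):
        (W → Y): β-rule — branch into ¬W  //  Y.
          branch 1.1.1 (add ¬W):
            (Z ↔ W): β-rule — branch into Z, W  //  ¬Z, ¬W.
              branch 1.1.1.1 (add Z, W):
                × closes — contains both Z and ¬Z.
              branch 1.1.1.2 (add ¬Z, ¬W):
                (X → ¬U): β-rule — branch into ¬X  //  ¬U.
                  branch 1.1.1.2.1 (add ¬X):
                    ○ open, literals {W=false, X=false, Z=false}.
                  branch 1.1.1.2.2 (add ¬U):
                    ○ open, literals {U=false, W=false, Z=false}.
          branch 1.1.2 (add Y):
            (Z ↔ W): β-rule — branch into Z, W  //  ¬Z, ¬W.
              branch 1.1.2.1 (add Z, W):
                × closes — contains both Z and ¬Z.
              branch 1.1.2.2 (add ¬Z, ¬W):
                (X → ¬U): β-rule — branch into ¬X  //  ¬U.
                  branch 1.1.2.2.1 (add ¬X):
                    ○ open, literals {W=false, X=false, Y=true, Z=false}.
                  branch 1.1.2.2.2 (add ¬U):
                    ○ open, literals {U=false, W=false, Y=true, Z=false}.
      branch 1.2 (add ¬(Z ↔ W), ¬(X → ¬U)):
        ¬(X → ¬U): α-rule — add X, ¬¬U.
        (W → Y): β-rule — branch into ¬W  //  Y.
          branch 1.2.1 (add ¬W):
            ¬(Z ↔ W): β-rule — branch into Z, ¬W  //  ¬Z, W.
              branch 1.2.1.1 (add Z, ¬W):
                × closes — contains both Z and ¬Z.
              branch 1.2.1.2 (add ¬Z, W):
                × closes — contains both W and ¬W.
          branch 1.2.2 (add Y):
            ¬(Z ↔ W): β-rule — branch into Z, ¬W  //  ¬Z, W.
              branch 1.2.2.1 (add Z, ¬W):
                × closes — contains both Z and ¬Z.
              branch 1.2.2.2 (add ¬Z, W):
                ○ open, literals {U=true, W=true, X=true, Y=true, Z=false}.
  branch 2 (add ¬U):
    ((Z ↔ W) ↔ (X → ¬U)): β-rule — branch into (Z ↔ W), (X → ¬U)  //  ¬(Z ↔ W), ¬(X → ¬U).
      branch 2.1 (add (Z ↔ W), (X → ¬U)):
        (W → Y): β-rule — branch into ¬W  //  Y.
          branch 2.1.1 (add ¬W):
            (Z ↔ W): β-rule — branch into Z, W  //  ¬Z, ¬W.
              branch 2.1.1.1 (add Z, W):
                × closes — contains both W and ¬W.
              branch 2.1.1.2 (add ¬Z, ¬W):
                (X → ¬U): β-rule — branch into ¬X  //  ¬U.
                  branch 2.1.1.2.1 (add ¬X):
                    ○ open, literals {U=false, W=false, X=false, Z=false}.
                  branch 2.1.1.2.2 (add ¬U):
                    ○ open, literals {U=false, W=false, Z=false}.
          branch 2.1.2 (add Y):
            (Z ↔ W): β-rule — branch into Z, W  //  ¬Z, ¬W.
              branch 2.1.2.1 (add Z, W):
                (X → ¬U): β-rule — branch into ¬X  //  ¬U.
                  branch 2.1.2.1.1 (add ¬X):
                    ○ open, literals {U=false, W=true, X=false, Y=true, Z=true}.
                  branch 2.1.2.1.2 (add ¬U):
                    ○ open, literals {U=false, W=true, Y=true, Z=true}.
              branch 2.1.2.2 (add ¬Z, ¬W):
                (X → ¬U): β-rule — branch into ¬X  //  ¬U.
                  branch 2.1.2.2.1 (add ¬X):
                    ○ open, literals {U=false, W=false, X=false, Y=true, Z=false}.
                  branch 2.1.2.2.2 (add ¬U):
                    ○ open, literals {U=false, W=false, Y=true, Z=false}.
      branch 2.2 (add ¬(Z ↔ W), ¬(X → ¬U)):
        ¬(X → ¬U): α-rule — add X, ¬¬U.
        × closes — contains both U and ¬U.
7 branches closed, 11 open.
Each open branch fixes some atoms; the unmentioned ones are free. Counting distinct full assignments: branch {W=false, X=false, Z=false} (Y, V, U) contributes 8 new; branch {U=false, W=false, Z=false} (X, Y, V) contributes 4 new; branch {W=false, X=false, Y=true, Z=false} (V, U) contributes 0 new; branch {U=false, W=false, Y=true, Z=false} (X, V) contributes 0 new; branch {U=true, W=true, X=true, Y=true, Z=false} (V) contributes 2 new; branch {U=false, W=false, X=false, Z=false} (Y, V) contributes 0 new; branch {U=false, W=false, Z=false} (X, Y, V) contributes 0 new; branch {U=false, W=true, X=false, Y=true, Z=true} (V) contributes 2 new; branch {U=false, W=true, Y=true, Z=true} (X, V) contributes 2 new; branch {U=false, W=false, X=false, Y=true, Z=false} (V) contributes 0 new; branch {U=false, W=false, Y=true, Z=false} (X, V) contributes 0 new. Total: 18.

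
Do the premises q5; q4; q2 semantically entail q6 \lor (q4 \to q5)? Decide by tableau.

Yes

Initial set: {T q5; T q4; T q2; F (q6 \lor (q4 \to q5))}.
F (q6 \lor (q4 \to q5)): α-rule — add F q6, F (q4 \to q5).
F (q4 \to q5): α-rule — add T q4, F q5.
× closes — contains both q5 and \lnot q5.
All 1 branch closes.
Every branch closed, so the premises entail the conclusion.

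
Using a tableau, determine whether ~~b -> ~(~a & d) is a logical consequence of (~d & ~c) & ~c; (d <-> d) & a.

Yes

Initial set: {((~d & ~c) & ~c); ((d <-> d) & a); ~(~~b -> ~(~a & d))}.
((~d & ~c) & ~c): α-rule — add (~d & ~c), ~c.
((d <-> d) & a): α-rule — add (d <-> d), a.
~(~~b -> ~(~a & d)): α-rule — add ~~b, ~~(~a & d).
(~d & ~c): α-rule — add ~d, ~c.
~~b: drop double negation, giving b.
~~(~a & d): α-rule — add ~a, d.
× closes — contains both a and ~a.
All 1 branch closes.
Every branch closed, so the premises entail the conclusion.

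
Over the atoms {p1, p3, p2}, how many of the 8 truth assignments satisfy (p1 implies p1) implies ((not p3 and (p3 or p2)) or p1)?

5

Initial set: {((p1 implies p1) implies ((not p3 and (p3 or p2)) or p1))}.
((p1 implies p1) implies ((not p3 and (p3 or p2)) or p1)): β-rule — branch into not (p1 implies p1)  //  ((not p3 and (p3 or p2)) or p1).
  branch 1 (add not (p1 implies p1)):
    not (p1 implies p1): α-rule — add p1, not p1.
    × closes — contains both p1 and not p1.
  branch 2 (add ((not p3 and (p3 or p2)) or p1)):
    ((not p3 and (p3 or p2)) or p1): β-rule — branch into (not p3 and (p3 or p2))  //  p1.
      branch 2.1 (add (not p3 and (p3 or p2))):
        (not p3 and (p3 or p2)): α-rule — add not p3, (p3 or p2).
        (p3 or p2): β-rule — branch into p3  //  p2.
          branch 2.1.1 (add p3):
            × closes — contains both p3 and not p3.
          branch 2.1.2 (add p2):
            ○ open, literals {p2=T, p3=F}.
      branch 2.2 (add p1):
        ○ open, literals {p1=T}.
2 branches closed, 2 open.
Each open branch fixes some atoms; the unmentioned ones are free. Counting distinct full assignments: branch {p2=T, p3=F} (p1) contributes 2 new; branch {p1=T} (p3, p2) contributes 3 new. Total: 5.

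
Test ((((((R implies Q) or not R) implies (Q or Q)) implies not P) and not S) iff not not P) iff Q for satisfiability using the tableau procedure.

Satisfiable

Initial set: {(((((((R implies Q) or not R) implies (Q or Q)) implies not P) and not S) iff not not P) iff Q)}.
(((((((R implies Q) or not R) implies (Q or Q)) implies not P) and not S) iff not not P) iff Q): β-rule — branch into ((((((R implies Q) or not R) implies (Q or Q)) implies not P) and not S) iff not not P), Q  //  not ((((((R implies Q) or not R) implies (Q or Q)) implies not P) and not S) iff not not P), not Q.
  branch 1 (add ((((((R implies Q) or not R) implies (Q or Q)) implies not P) and not S) iff not not P), Q):
    ((((((R implies Q) or not R) implies (Q or Q)) implies not P) and not S) iff not not P): β-rule — branch into (((((R implies Q) or not R) implies (Q or Q)) implies not P) and not S), not not P  //  not (((((R implies Q) or not R) implies (Q or Q)) implies not P) and not S), not not not P.
      branch 1.1 (add (((((R implies Q) or not R) implies (Q or Q)) implies not P) and not S), not not P):
        (((((R implies Q) or not R) implies (Q or Q)) implies not P) and not S): α-rule — add ((((R implies Q) or not R) implies (Q or Q)) implies not P), not S.
        not not P: drop double negation, giving P.
        ((((R implies Q) or not R) implies (Q or Q)) implies not P): β-rule — branch into not (((R implies Q) or not R) implies (Q or Q))  //  not P.
          branch 1.1.1 (add not (((R implies Q) or not R) implies (Q or Q))):
            not (((R implies Q) or not R) implies (Q or Q)): α-rule — add ((R implies Q) or not R), not (Q or Q).
            not (Q or Q): α-rule — add not Q, not Q.
            × closes — contains both Q and not Q.
          branch 1.1.2 (add not P):
            × closes — contains both P and not P.
      branch 1.2 (add not (((((R implies Q) or not R) implies (Q or Q)) implies not P) and not S), not not not P):
        not not not P: drop double negation, giving not P.
        not (((((R implies Q) or not R) implies (Q or Q)) implies not P) and not S): β-rule — branch into not ((((R implies Q) or not R) implies (Q or Q)) implies not P)  //  not not S.
          branch 1.2.1 (add not ((((R implies Q) or not R) implies (Q or Q)) implies not P)):
            not ((((R implies Q) or not R) implies (Q or Q)) implies not P): α-rule — add (((R implies Q) or not R) implies (Q or Q)), not not P.
            × closes — contains both P and not P.
          branch 1.2.2 (add not not S):
            ○ open, literals {P=F, Q=T, S=T}.
  branch 2 (add not ((((((R implies Q) or not R) implies (Q or Q)) implies not P) and not S) iff not not P), not Q):
    not ((((((R implies Q) or not R) implies (Q or Q)) implies not P) and not S) iff not not P): β-rule — branch into (((((R implies Q) or not R) implies (Q or Q)) implies not P) and not S), not not not P  //  not (((((R implies Q) or not R) implies (Q or Q)) implies not P) and not S), not not P.
      branch 2.1 (add (((((R implies Q) or not R) implies (Q or Q)) implies not P) and not S), not not not P):
        (((((R implies Q) or not R) implies (Q or Q)) implies not P) and not S): α-rule — add ((((R implies Q) or not R) implies (Q or Q)) implies not P), not S.
        not not not P: drop double negation, giving not P.
        ((((R implies Q) or not R) implies (Q or Q)) implies not P): β-rule — branch into not (((R implies Q) or not R) implies (Q or Q))  //  not P.
          branch 2.1.1 (add not (((R implies Q) or not R) implies (Q or Q))):
            not (((R implies Q) or not R) implies (Q or Q)): α-rule — add ((R implies Q) or not R), not (Q or Q).
            not (Q or Q): α-rule — add not Q, not Q.
            ((R implies Q) or not R): β-rule — branch into (R implies Q)  //  not R.
              branch 2.1.1.1 (add (R implies Q)):
                (R implies Q): β-rule — branch into not R  //  Q.
                  branch 2.1.1.1.1 (add not R):
                    ○ open, literals {P=F, Q=F, R=F, S=F}.
                  branch 2.1.1.1.2 (add Q):
                    × closes — contains both Q and not Q.
              branch 2.1.1.2 (add not R):
                ○ open, literals {P=F, Q=F, R=F, S=F}.
          branch 2.1.2 (add not P):
            ○ open, literals {P=F, Q=F, S=F}.
      branch 2.2 (add not (((((R implies Q) or not R) implies (Q or Q)) implies not P) and not S), not not P):
        not not P: drop double negation, giving P.
        not (((((R implies Q) or not R) implies (Q or Q)) implies not P) and not S): β-rule — branch into not ((((R implies Q) or not R) implies (Q or Q)) implies not P)  //  not not S.
          branch 2.2.1 (add not ((((R implies Q) or not R) implies (Q or Q)) implies not P)):
            not ((((R implies Q) or not R) implies (Q or Q)) implies not P): α-rule — add (((R implies Q) or not R) implies (Q or Q)), not not P.
            (((R implies Q) or not R) implies (Q or Q)): β-rule — branch into not ((R implies Q) or not R)  //  (Q or Q).
              branch 2.2.1.1 (add not ((R implies Q) or not R)):
                not ((R implies Q) or not R): α-rule — add not (R implies Q), not not R.
                not (R implies Q): α-rule — add R, not Q.
                ○ open, literals {P=T, Q=F, R=T}.
              branch 2.2.1.2 (add (Q or Q)):
                (Q or Q): β-rule — branch into Q  //  Q.
                  branch 2.2.1.2.1 (add Q):
                    × closes — contains both Q and not Q.
                  branch 2.2.1.2.2 (add Q):
                    × closes — contains both Q and not Q.
          branch 2.2.2 (add not not S):
            ○ open, literals {P=T, Q=F, S=T}.
6 branches closed, 6 open.
An open branch gives a satisfying assignment: P=F, Q=T, S=T.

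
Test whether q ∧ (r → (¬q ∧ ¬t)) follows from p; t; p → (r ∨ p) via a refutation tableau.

No

Initial set: {T p; T t; T (p → (r ∨ p)); F (q ∧ (r → (¬q ∧ ¬t)))}.
T (p → (r ∨ p)): β-rule — branch into F p  //  T (r ∨ p).
  branch 1 (add F p):
    × closes — contains both p and ¬p.
  branch 2 (add T (r ∨ p)):
    F (q ∧ (r → (¬q ∧ ¬t))): β-rule — branch into F q  //  F (r → (¬q ∧ ¬t)).
      branch 2.1 (add F q):
        T (r ∨ p): β-rule — branch into T r  //  T p.
          branch 2.1.1 (add T r):
            ○ open, literals {p=T, q=F, r=T, t=T}.
          branch 2.1.2 (add T p):
            ○ open, literals {p=T, q=F, t=T}.
      branch 2.2 (add F (r → (¬q ∧ ¬t))):
        F (r → (¬q ∧ ¬t)): α-rule — add T r, F (¬q ∧ ¬t).
        T (r ∨ p): β-rule — branch into T r  //  T p.
          branch 2.2.1 (add T r):
            F (¬q ∧ ¬t): β-rule — branch into F ¬q  //  F ¬t.
              branch 2.2.1.1 (add F ¬q):
                ○ open, literals {p=T, q=T, r=T, t=T}.
              branch 2.2.1.2 (add F ¬t):
                ○ open, literals {p=T, r=T, t=T}.
          branch 2.2.2 (add T p):
            F (¬q ∧ ¬t): β-rule — branch into F ¬q  //  F ¬t.
              branch 2.2.2.1 (add F ¬q):
                ○ open, literals {p=T, q=T, r=T, t=T}.
              branch 2.2.2.2 (add F ¬t):
                ○ open, literals {p=T, r=T, t=T}.
1 branch closed, 6 open.
An open branch gives a countermodel: p=T, q=F, r=T, t=T (unmentioned atoms arbitrary); the premises hold there but the conclusion fails.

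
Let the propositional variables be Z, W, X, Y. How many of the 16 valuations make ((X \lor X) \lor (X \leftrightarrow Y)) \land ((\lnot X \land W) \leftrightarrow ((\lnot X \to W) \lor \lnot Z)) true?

3

Initial set: {(((X \lor X) \lor (X \leftrightarrow Y)) \land ((\lnot X \land W) \leftrightarrow ((\lnot X \to W) \lor \lnot Z)))}.
(((X \lor X) \lor (X \leftrightarrow Y)) \land ((\lnot X \land W) \leftrightarrow ((\lnot X \to W) \lor \lnot Z))): α-rule — add ((X \lor X) \lor (X \leftrightarrow Y)), ((\lnot X \land W) \leftrightarrow ((\lnot X \to W) \lor \lnot Z)).
((X \lor X) \lor (X \leftrightarrow Y)): β-rule — branch into (X \lor X)  //  (X \leftrightarrow Y).
  branch 1 (add (X \lor X)):
    ((\lnot X \land W) \leftrightarrow ((\lnot X \to W) \lor \lnot Z)): β-rule — branch into (\lnot X \land W), ((\lnot X \to W) \lor \lnot Z)  //  \lnot (\lnot X \land W), \lnot ((\lnot X \to W) \lor \lnot Z).
      branch 1.1 (add (\lnot X \land W), ((\lnot X \to W) \lor \lnot Z)):
        (\lnot X \land W): α-rule — add \lnot X, W.
        (X \lor X): β-rule — branch into X  //  X.
          branch 1.1.1 (add X):
            × closes — contains both X and \lnot X.
          branch 1.1.2 (add X):
            × closes — contains both X and \lnot X.
      branch 1.2 (add \lnot (\lnot X \land W), \lnot ((\lnot X \to W) \lor \lnot Z)):
        \lnot ((\lnot X \to W) \lor \lnot Z): α-rule — add \lnot (\lnot X \to W), \lnot \lnot Z.
        \lnot (\lnot X \to W): α-rule — add \lnot X, \lnot W.
        (X \lor X): β-rule — branch into X  //  X.
          branch 1.2.1 (add X):
            × closes — contains both X and \lnot X.
          branch 1.2.2 (add X):
            × closes — contains both X and \lnot X.
  branch 2 (add (X \leftrightarrow Y)):
    ((\lnot X \land W) \leftrightarrow ((\lnot X \to W) \lor \lnot Z)): β-rule — branch into (\lnot X \land W), ((\lnot X \to W) \lor \lnot Z)  //  \lnot (\lnot X \land W), \lnot ((\lnot X \to W) \lor \lnot Z).
      branch 2.1 (add (\lnot X \land W), ((\lnot X \to W) \lor \lnot Z)):
        (\lnot X \land W): α-rule — add \lnot X, W.
        (X \leftrightarrow Y): β-rule — branch into X, Y  //  \lnot X, \lnot Y.
          branch 2.1.1 (add X, Y):
            × closes — contains both X and \lnot X.
          branch 2.1.2 (add \lnot X, \lnot Y):
            ((\lnot X \to W) \lor \lnot Z): β-rule — branch into (\lnot X \to W)  //  \lnot Z.
              branch 2.1.2.1 (add (\lnot X \to W)):
                (\lnot X \to W): β-rule — branch into \lnot \lnot X  //  W.
                  branch 2.1.2.1.1 (add \lnot \lnot X):
                    × closes — contains both X and \lnot X.
                  branch 2.1.2.1.2 (add W):
                    ○ open, literals {W=1, X=0, Y=0}.
              branch 2.1.2.2 (add \lnot Z):
                ○ open, literals {W=1, X=0, Y=0, Z=0}.
      branch 2.2 (add \lnot (\lnot X \land W), \lnot ((\lnot X \to W) \lor \lnot Z)):
        \lnot ((\lnot X \to W) \lor \lnot Z): α-rule — add \lnot (\lnot X \to W), \lnot \lnot Z.
        \lnot (\lnot X \to W): α-rule — add \lnot X, \lnot W.
        (X \leftrightarrow Y): β-rule — branch into X, Y  //  \lnot X, \lnot Y.
          branch 2.2.1 (add X, Y):
            × closes — contains both X and \lnot X.
          branch 2.2.2 (add \lnot X, \lnot Y):
            \lnot (\lnot X \land W): β-rule — branch into \lnot \lnot X  //  \lnot W.
              branch 2.2.2.1 (add \lnot \lnot X):
                × closes — contains both X and \lnot X.
              branch 2.2.2.2 (add \lnot W):
                ○ open, literals {W=0, X=0, Y=0, Z=1}.
8 branches closed, 3 open.
Each open branch fixes some atoms; the unmentioned ones are free. Counting distinct full assignments: branch {W=1, X=0, Y=0} (Z) contributes 2 new; branch {W=1, X=0, Y=0, Z=0} (none free) contributes 0 new; branch {W=0, X=0, Y=0, Z=1} (none free) contributes 1 new. Total: 3.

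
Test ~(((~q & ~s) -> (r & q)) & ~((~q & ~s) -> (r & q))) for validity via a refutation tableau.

Assume the negation and expand:
Initial set: {F ~(((~q & ~s) -> (r & q)) & ~((~q & ~s) -> (r & q)))}.
F ~(((~q & ~s) -> (r & q)) & ~((~q & ~s) -> (r & q))): α-rule — add T ((~q & ~s) -> (r & q)), T ~((~q & ~s) -> (r & q)).
T ~((~q & ~s) -> (r & q)): α-rule — add T (~q & ~s), F (r & q).
T (~q & ~s): α-rule — add T ~q, T ~s.
T ((~q & ~s) -> (r & q)): β-rule — branch into F (~q & ~s)  //  T (r & q).
  branch 1 (add F (~q & ~s)):
    F (r & q): β-rule — branch into F r  //  F q.
      branch 1.1 (add F r):
        F (~q & ~s): β-rule — branch into F ~q  //  F ~s.
          branch 1.1.1 (add F ~q):
            × closes — contains both q and ~q.
          branch 1.1.2 (add F ~s):
            × closes — contains both s and ~s.
      branch 1.2 (add F q):
        F (~q & ~s): β-rule — branch into F ~q  //  F ~s.
          branch 1.2.1 (add F ~q):
            × closes — contains both q and ~q.
          branch 1.2.2 (add F ~s):
            × closes — contains both s and ~s.
  branch 2 (add T (r & q)):
    T (r & q): α-rule — add T r, T q.
    × closes — contains both q and ~q.
All 5 branches close.
Every branch closed, so the negation is unsatisfiable and the formula is valid.

Valid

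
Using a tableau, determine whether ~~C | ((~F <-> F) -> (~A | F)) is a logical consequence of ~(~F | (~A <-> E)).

Initial set: {~(~F | (~A <-> E)); ~(~~C | ((~F <-> F) -> (~A | F)))}.
~(~F | (~A <-> E)): α-rule — add ~~F, ~(~A <-> E).
~(~~C | ((~F <-> F) -> (~A | F))): α-rule — add ~~~C, ~((~F <-> F) -> (~A | F)).
~~~C: drop double negation, giving ~C.
~((~F <-> F) -> (~A | F)): α-rule — add (~F <-> F), ~(~A | F).
~(~A | F): α-rule — add ~~A, ~F.
× closes — contains both F and ~F.
All 1 branch closes.
Every branch closed, so the premises entail the conclusion.

Yes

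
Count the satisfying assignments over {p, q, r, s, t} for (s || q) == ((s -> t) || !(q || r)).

18

Initial set: {((s || q) == ((s -> t) || !(q || r)))}.
((s || q) == ((s -> t) || !(q || r))): β-rule — branch into (s || q), ((s -> t) || !(q || r))  //  !(s || q), !((s -> t) || !(q || r)).
  branch 1 (add (s || q), ((s -> t) || !(q || r))):
    (s || q): β-rule — branch into s  //  q.
      branch 1.1 (add s):
        ((s -> t) || !(q || r)): β-rule — branch into (s -> t)  //  !(q || r).
          branch 1.1.1 (add (s -> t)):
            (s -> t): β-rule — branch into !s  //  t.
              branch 1.1.1.1 (add !s):
                × closes — contains both s and !s.
              branch 1.1.1.2 (add t):
                ○ open, literals {s=T, t=T}.
          branch 1.1.2 (add !(q || r)):
            !(q || r): α-rule — add !q, !r.
            ○ open, literals {q=F, r=F, s=T}.
      branch 1.2 (add q):
        ((s -> t) || !(q || r)): β-rule — branch into (s -> t)  //  !(q || r).
          branch 1.2.1 (add (s -> t)):
            (s -> t): β-rule — branch into !s  //  t.
              branch 1.2.1.1 (add !s):
                ○ open, literals {q=T, s=F}.
              branch 1.2.1.2 (add t):
                ○ open, literals {q=T, t=T}.
          branch 1.2.2 (add !(q || r)):
            !(q || r): α-rule — add !q, !r.
            × closes — contains both q and !q.
  branch 2 (add !(s || q), !((s -> t) || !(q || r))):
    !(s || q): α-rule — add !s, !q.
    !((s -> t) || !(q || r)): α-rule — add !(s -> t), !!(q || r).
    !(s -> t): α-rule — add s, !t.
    × closes — contains both s and !s.
3 branches closed, 4 open.
Each open branch fixes some atoms; the unmentioned ones are free. Counting distinct full assignments: branch {s=T, t=T} (p, q, r) contributes 8 new; branch {q=F, r=F, s=T} (p, t) contributes 2 new; branch {q=T, s=F} (p, r, t) contributes 8 new; branch {q=T, t=T} (p, r, s) contributes 0 new. Total: 18.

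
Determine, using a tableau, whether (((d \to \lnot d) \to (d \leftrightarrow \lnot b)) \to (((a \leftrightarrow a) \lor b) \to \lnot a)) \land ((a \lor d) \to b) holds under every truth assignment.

Assume the negation and expand:
Initial set: {\lnot ((((d \to \lnot d) \to (d \leftrightarrow \lnot b)) \to (((a \leftrightarrow a) \lor b) \to \lnot a)) \land ((a \lor d) \to b))}.
\lnot ((((d \to \lnot d) \to (d \leftrightarrow \lnot b)) \to (((a \leftrightarrow a) \lor b) \to \lnot a)) \land ((a \lor d) \to b)): β-rule — branch into \lnot (((d \to \lnot d) \to (d \leftrightarrow \lnot b)) \to (((a \leftrightarrow a) \lor b) \to \lnot a))  //  \lnot ((a \lor d) \to b).
  branch 1 (add \lnot (((d \to \lnot d) \to (d \leftrightarrow \lnot b)) \to (((a \leftrightarrow a) \lor b) \to \lnot a))):
    \lnot (((d \to \lnot d) \to (d \leftrightarrow \lnot b)) \to (((a \leftrightarrow a) \lor b) \to \lnot a)): α-rule — add ((d \to \lnot d) \to (d \leftrightarrow \lnot b)), \lnot (((a \leftrightarrow a) \lor b) \to \lnot a).
    \lnot (((a \leftrightarrow a) \lor b) \to \lnot a): α-rule — add ((a \leftrightarrow a) \lor b), \lnot \lnot a.
    ((d \to \lnot d) \to (d \leftrightarrow \lnot b)): β-rule — branch into \lnot (d \to \lnot d)  //  (d \leftrightarrow \lnot b).
      branch 1.1 (add \lnot (d \to \lnot d)):
        \lnot (d \to \lnot d): α-rule — add d, \lnot \lnot d.
        ((a \leftrightarrow a) \lor b): β-rule — branch into (a \leftrightarrow a)  //  b.
          branch 1.1.1 (add (a \leftrightarrow a)):
            (a \leftrightarrow a): β-rule — branch into a, a  //  \lnot a, \lnot a.
              branch 1.1.1.1 (add a, a):
                ○ open, literals {a=true, d=true}.
              branch 1.1.1.2 (add \lnot a, \lnot a):
                × closes — contains both a and \lnot a.
          branch 1.1.2 (add b):
            ○ open, literals {a=true, b=true, d=true}.
      branch 1.2 (add (d \leftrightarrow \lnot b)):
        ((a \leftrightarrow a) \lor b): β-rule — branch into (a \leftrightarrow a)  //  b.
          branch 1.2.1 (add (a \leftrightarrow a)):
            (d \leftrightarrow \lnot b): β-rule — branch into d, \lnot b  //  \lnot d, \lnot \lnot b.
              branch 1.2.1.1 (add d, \lnot b):
                (a \leftrightarrow a): β-rule — branch into a, a  //  \lnot a, \lnot a.
                  branch 1.2.1.1.1 (add a, a):
                    ○ open, literals {a=true, b=false, d=true}.
                  branch 1.2.1.1.2 (add \lnot a, \lnot a):
                    × closes — contains both a and \lnot a.
              branch 1.2.1.2 (add \lnot d, \lnot \lnot b):
                (a \leftrightarrow a): β-rule — branch into a, a  //  \lnot a, \lnot a.
                  branch 1.2.1.2.1 (add a, a):
                    ○ open, literals {a=true, b=true, d=false}.
                  branch 1.2.1.2.2 (add \lnot a, \lnot a):
                    × closes — contains both a and \lnot a.
          branch 1.2.2 (add b):
            (d \leftrightarrow \lnot b): β-rule — branch into d, \lnot b  //  \lnot d, \lnot \lnot b.
              branch 1.2.2.1 (add d, \lnot b):
                × closes — contains both b and \lnot b.
              branch 1.2.2.2 (add \lnot d, \lnot \lnot b):
                ○ open, literals {a=true, b=true, d=false}.
  branch 2 (add \lnot ((a \lor d) \to b)):
    \lnot ((a \lor d) \to b): α-rule — add (a \lor d), \lnot b.
    (a \lor d): β-rule — branch into a  //  d.
      branch 2.1 (add a):
        ○ open, literals {a=true, b=false}.
      branch 2.2 (add d):
        ○ open, literals {b=false, d=true}.
4 branches closed, 7 open.
An open branch gives a countermodel: a=true, d=true (unmentioned atoms arbitrary); under it the original formula is false.

Not valid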